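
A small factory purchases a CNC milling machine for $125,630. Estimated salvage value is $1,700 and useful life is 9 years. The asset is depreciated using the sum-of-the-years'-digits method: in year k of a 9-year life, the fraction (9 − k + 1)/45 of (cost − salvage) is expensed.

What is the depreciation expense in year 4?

Depreciable base = $125,630 − $1,700 = $123,930.
Sum of the years' digits = 9+8+7+6+5+4+3+2+1 = 45.
Year 1: $123,930 × 9/45 = $24,786. Book value $100,844.
Year 2: $123,930 × 8/45 = $22,032. Book value $78,812.
Year 3: $123,930 × 7/45 = $19,278. Book value $59,534.
Year 4: $123,930 × 6/45 = $16,524. Book value $43,010.

$16,524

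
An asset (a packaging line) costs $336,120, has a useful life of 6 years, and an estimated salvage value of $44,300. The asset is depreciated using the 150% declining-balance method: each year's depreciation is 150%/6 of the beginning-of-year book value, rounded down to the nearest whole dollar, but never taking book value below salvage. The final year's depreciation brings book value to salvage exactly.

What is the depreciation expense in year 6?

Depreciable base = $336,120 − $44,300 = $291,820.
Year 1: ⌊$336,120 × 150%/6⌋ = $84,030. Book value $252,090.
Year 2: ⌊$252,090 × 150%/6⌋ = $63,022. Book value $189,068.
Year 3: ⌊$189,068 × 150%/6⌋ = $47,267. Book value $141,801.
Year 4: ⌊$141,801 × 150%/6⌋ = $35,450. Book value $106,351.
Year 5: ⌊$106,351 × 150%/6⌋ = $26,587. Book value $79,764.
Year 6 (final): $79,764 − $44,300 = $35,464. Book value $44,300.

$35,464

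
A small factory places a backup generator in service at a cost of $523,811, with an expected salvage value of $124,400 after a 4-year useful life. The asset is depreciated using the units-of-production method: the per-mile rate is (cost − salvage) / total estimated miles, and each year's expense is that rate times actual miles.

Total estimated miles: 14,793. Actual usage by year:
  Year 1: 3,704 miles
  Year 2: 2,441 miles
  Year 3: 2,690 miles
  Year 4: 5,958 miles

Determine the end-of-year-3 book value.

Depreciable base = $523,811 − $124,400 = $399,411.
Rate = $399,411 / 14,793 miles = $27 per mile.
Year 1: 3,704 × $27 = $100,008. Book value $423,803.
Year 2: 2,441 × $27 = $65,907. Book value $357,896.
Year 3: 2,690 × $27 = $72,630. Book value $285,266.

$285,266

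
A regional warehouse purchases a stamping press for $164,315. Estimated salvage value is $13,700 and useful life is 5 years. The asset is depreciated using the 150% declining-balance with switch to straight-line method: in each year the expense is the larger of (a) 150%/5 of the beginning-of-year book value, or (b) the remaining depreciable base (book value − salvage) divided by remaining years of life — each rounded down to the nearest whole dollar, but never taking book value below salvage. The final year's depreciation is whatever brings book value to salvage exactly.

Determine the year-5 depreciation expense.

Depreciable base = $164,315 − $13,700 = $150,615.
Year 1: DB = ⌊$164,315 × 150%/5⌋ = $49,294; SL = ⌊$150,615/5⌋ = $30,123 → take DB $49,294. Book value $115,021.
Year 2: DB = ⌊$115,021 × 150%/5⌋ = $34,506; SL = ⌊$101,321/4⌋ = $25,330 → take DB $34,506. Book value $80,515.
Year 3: DB = ⌊$80,515 × 150%/5⌋ = $24,154; SL = ⌊$66,815/3⌋ = $22,271 → take DB $24,154. Book value $56,361.
Year 4: DB = ⌊$56,361 × 150%/5⌋ = $16,908; SL = ⌊$42,661/2⌋ = $21,330 → take SL $21,330. Book value $35,031.
Year 5 (final): $35,031 − $13,700 = $21,331. Book value $13,700.

$21,331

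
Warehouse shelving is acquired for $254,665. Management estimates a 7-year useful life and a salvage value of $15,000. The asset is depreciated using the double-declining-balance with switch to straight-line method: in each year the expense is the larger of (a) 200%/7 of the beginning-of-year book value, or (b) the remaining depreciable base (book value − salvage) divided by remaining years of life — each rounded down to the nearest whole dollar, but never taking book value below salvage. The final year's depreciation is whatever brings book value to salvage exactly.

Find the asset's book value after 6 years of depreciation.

Depreciable base = $254,665 − $15,000 = $239,665.
Year 1: DB = ⌊$254,665 × 200%/7⌋ = $72,761; SL = ⌊$239,665/7⌋ = $34,237 → take DB $72,761. Book value $181,904.
Year 2: DB = ⌊$181,904 × 200%/7⌋ = $51,972; SL = ⌊$166,904/6⌋ = $27,817 → take DB $51,972. Book value $129,932.
Year 3: DB = ⌊$129,932 × 200%/7⌋ = $37,123; SL = ⌊$114,932/5⌋ = $22,986 → take DB $37,123. Book value $92,809.
Year 4: DB = ⌊$92,809 × 200%/7⌋ = $26,516; SL = ⌊$77,809/4⌋ = $19,452 → take DB $26,516. Book value $66,293.
Year 5: DB = ⌊$66,293 × 200%/7⌋ = $18,940; SL = ⌊$51,293/3⌋ = $17,097 → take DB $18,940. Book value $47,353.
Year 6: DB = ⌊$47,353 × 200%/7⌋ = $13,529; SL = ⌊$32,353/2⌋ = $16,176 → take SL $16,176. Book value $31,177.

$31,177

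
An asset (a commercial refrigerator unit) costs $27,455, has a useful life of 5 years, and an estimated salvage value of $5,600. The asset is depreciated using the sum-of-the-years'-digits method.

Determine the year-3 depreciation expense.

Depreciable base = $27,455 − $5,600 = $21,855.
Sum of the years' digits = 5+4+3+2+1 = 15.
Year 1: $21,855 × 5/15 = $7,285. Book value $20,170.
Year 2: $21,855 × 4/15 = $5,828. Book value $14,342.
Year 3: $21,855 × 3/15 = $4,371. Book value $9,971.

$4,371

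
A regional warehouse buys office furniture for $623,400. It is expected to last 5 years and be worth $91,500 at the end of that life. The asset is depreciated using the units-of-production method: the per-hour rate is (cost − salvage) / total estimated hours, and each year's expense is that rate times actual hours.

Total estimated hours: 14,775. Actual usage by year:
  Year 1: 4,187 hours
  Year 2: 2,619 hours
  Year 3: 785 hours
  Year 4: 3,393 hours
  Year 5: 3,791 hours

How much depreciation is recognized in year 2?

$94,284

Depreciable base = $623,400 − $91,500 = $531,900.
Rate = $531,900 / 14,775 hours = $36 per hour.
Year 1: 4,187 × $36 = $150,732. Book value $472,668.
Year 2: 2,619 × $36 = $94,284. Book value $378,384.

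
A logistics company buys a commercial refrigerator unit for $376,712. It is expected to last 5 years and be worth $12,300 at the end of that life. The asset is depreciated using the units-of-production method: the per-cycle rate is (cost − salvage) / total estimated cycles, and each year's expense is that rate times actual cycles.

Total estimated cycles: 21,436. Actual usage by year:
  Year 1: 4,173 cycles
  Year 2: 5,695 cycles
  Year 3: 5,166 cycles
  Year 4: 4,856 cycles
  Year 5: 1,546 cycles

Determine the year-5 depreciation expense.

$26,282

Depreciable base = $376,712 − $12,300 = $364,412.
Rate = $364,412 / 21,436 cycles = $17 per cycle.
Year 1: 4,173 × $17 = $70,941. Book value $305,771.
Year 2: 5,695 × $17 = $96,815. Book value $208,956.
Year 3: 5,166 × $17 = $87,822. Book value $121,134.
Year 4: 4,856 × $17 = $82,552. Book value $38,582.
Year 5: 1,546 × $17 = $26,282. Book value $12,300.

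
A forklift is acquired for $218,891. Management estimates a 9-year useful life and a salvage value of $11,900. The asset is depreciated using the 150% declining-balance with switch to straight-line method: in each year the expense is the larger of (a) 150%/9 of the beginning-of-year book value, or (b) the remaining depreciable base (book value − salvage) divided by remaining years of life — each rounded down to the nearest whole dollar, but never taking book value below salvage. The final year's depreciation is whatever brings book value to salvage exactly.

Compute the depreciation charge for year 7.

$18,733

Depreciable base = $218,891 − $11,900 = $206,991.
Year 1: DB = ⌊$218,891 × 150%/9⌋ = $36,481; SL = ⌊$206,991/9⌋ = $22,999 → take DB $36,481. Book value $182,410.
Year 2: DB = ⌊$182,410 × 150%/9⌋ = $30,401; SL = ⌊$170,510/8⌋ = $21,313 → take DB $30,401. Book value $152,009.
Year 3: DB = ⌊$152,009 × 150%/9⌋ = $25,334; SL = ⌊$140,109/7⌋ = $20,015 → take DB $25,334. Book value $126,675.
Year 4: DB = ⌊$126,675 × 150%/9⌋ = $21,112; SL = ⌊$114,775/6⌋ = $19,129 → take DB $21,112. Book value $105,563.
Year 5: DB = ⌊$105,563 × 150%/9⌋ = $17,593; SL = ⌊$93,663/5⌋ = $18,732 → take SL $18,732. Book value $86,831.
Year 6: DB = ⌊$86,831 × 150%/9⌋ = $14,471; SL = ⌊$74,931/4⌋ = $18,732 → take SL $18,732. Book value $68,099.
Year 7: DB = ⌊$68,099 × 150%/9⌋ = $11,349; SL = ⌊$56,199/3⌋ = $18,733 → take SL $18,733. Book value $49,366.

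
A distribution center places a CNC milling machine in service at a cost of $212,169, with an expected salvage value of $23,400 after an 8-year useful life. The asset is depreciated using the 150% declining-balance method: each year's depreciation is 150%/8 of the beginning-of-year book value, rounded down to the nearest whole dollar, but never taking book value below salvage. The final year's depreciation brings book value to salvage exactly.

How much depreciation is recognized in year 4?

$21,338

Depreciable base = $212,169 − $23,400 = $188,769.
Year 1: ⌊$212,169 × 150%/8⌋ = $39,781. Book value $172,388.
Year 2: ⌊$172,388 × 150%/8⌋ = $32,322. Book value $140,066.
Year 3: ⌊$140,066 × 150%/8⌋ = $26,262. Book value $113,804.
Year 4: ⌊$113,804 × 150%/8⌋ = $21,338. Book value $92,466.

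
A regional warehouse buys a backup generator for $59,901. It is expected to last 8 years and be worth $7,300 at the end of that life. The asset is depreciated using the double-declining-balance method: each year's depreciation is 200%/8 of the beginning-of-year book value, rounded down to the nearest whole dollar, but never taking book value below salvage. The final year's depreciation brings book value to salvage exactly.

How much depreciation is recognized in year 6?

Depreciable base = $59,901 − $7,300 = $52,601.
Year 1: ⌊$59,901 × 200%/8⌋ = $14,975. Book value $44,926.
Year 2: ⌊$44,926 × 200%/8⌋ = $11,231. Book value $33,695.
Year 3: ⌊$33,695 × 200%/8⌋ = $8,423. Book value $25,272.
Year 4: ⌊$25,272 × 200%/8⌋ = $6,318. Book value $18,954.
Year 5: ⌊$18,954 × 200%/8⌋ = $4,738. Book value $14,216.
Year 6: ⌊$14,216 × 200%/8⌋ = $3,554. Book value $10,662.

$3,554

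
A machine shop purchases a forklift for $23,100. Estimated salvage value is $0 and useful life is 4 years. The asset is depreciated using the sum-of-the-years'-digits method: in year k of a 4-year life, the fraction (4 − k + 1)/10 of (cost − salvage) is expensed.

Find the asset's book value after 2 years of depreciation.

Depreciable base = $23,100 − $0 = $23,100.
Sum of the years' digits = 4+3+2+1 = 10.
Year 1: $23,100 × 4/10 = $9,240. Book value $13,860.
Year 2: $23,100 × 3/10 = $6,930. Book value $6,930.

$6,930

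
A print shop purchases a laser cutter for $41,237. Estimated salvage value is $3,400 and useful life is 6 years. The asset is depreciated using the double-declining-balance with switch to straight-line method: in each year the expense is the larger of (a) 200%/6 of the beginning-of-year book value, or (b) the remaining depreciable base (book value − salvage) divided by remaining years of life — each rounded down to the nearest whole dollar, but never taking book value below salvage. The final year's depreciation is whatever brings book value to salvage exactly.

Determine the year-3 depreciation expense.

$6,109

Depreciable base = $41,237 − $3,400 = $37,837.
Year 1: DB = ⌊$41,237 × 200%/6⌋ = $13,745; SL = ⌊$37,837/6⌋ = $6,306 → take DB $13,745. Book value $27,492.
Year 2: DB = ⌊$27,492 × 200%/6⌋ = $9,164; SL = ⌊$24,092/5⌋ = $4,818 → take DB $9,164. Book value $18,328.
Year 3: DB = ⌊$18,328 × 200%/6⌋ = $6,109; SL = ⌊$14,928/4⌋ = $3,732 → take DB $6,109. Book value $12,219.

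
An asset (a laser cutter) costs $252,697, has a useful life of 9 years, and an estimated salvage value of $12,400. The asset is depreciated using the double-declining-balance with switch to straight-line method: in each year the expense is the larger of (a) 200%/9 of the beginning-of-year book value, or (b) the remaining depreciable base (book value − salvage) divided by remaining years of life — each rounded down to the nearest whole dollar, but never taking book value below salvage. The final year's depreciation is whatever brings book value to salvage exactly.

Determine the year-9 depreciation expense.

Depreciable base = $252,697 − $12,400 = $240,297.
Year 1: DB = ⌊$252,697 × 200%/9⌋ = $56,154; SL = ⌊$240,297/9⌋ = $26,699 → take DB $56,154. Book value $196,543.
Year 2: DB = ⌊$196,543 × 200%/9⌋ = $43,676; SL = ⌊$184,143/8⌋ = $23,017 → take DB $43,676. Book value $152,867.
Year 3: DB = ⌊$152,867 × 200%/9⌋ = $33,970; SL = ⌊$140,467/7⌋ = $20,066 → take DB $33,970. Book value $118,897.
Year 4: DB = ⌊$118,897 × 200%/9⌋ = $26,421; SL = ⌊$106,497/6⌋ = $17,749 → take DB $26,421. Book value $92,476.
Year 5: DB = ⌊$92,476 × 200%/9⌋ = $20,550; SL = ⌊$80,076/5⌋ = $16,015 → take DB $20,550. Book value $71,926.
Year 6: DB = ⌊$71,926 × 200%/9⌋ = $15,983; SL = ⌊$59,526/4⌋ = $14,881 → take DB $15,983. Book value $55,943.
Year 7: DB = ⌊$55,943 × 200%/9⌋ = $12,431; SL = ⌊$43,543/3⌋ = $14,514 → take SL $14,514. Book value $41,429.
Year 8: DB = ⌊$41,429 × 200%/9⌋ = $9,206; SL = ⌊$29,029/2⌋ = $14,514 → take SL $14,514. Book value $26,915.
Year 9 (final): $26,915 − $12,400 = $14,515. Book value $12,400.

$14,515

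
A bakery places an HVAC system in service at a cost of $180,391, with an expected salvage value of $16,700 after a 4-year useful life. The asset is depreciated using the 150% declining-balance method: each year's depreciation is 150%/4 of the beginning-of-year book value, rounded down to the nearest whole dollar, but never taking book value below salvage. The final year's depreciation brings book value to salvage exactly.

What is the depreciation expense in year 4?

$27,342

Depreciable base = $180,391 − $16,700 = $163,691.
Year 1: ⌊$180,391 × 150%/4⌋ = $67,646. Book value $112,745.
Year 2: ⌊$112,745 × 150%/4⌋ = $42,279. Book value $70,466.
Year 3: ⌊$70,466 × 150%/4⌋ = $26,424. Book value $44,042.
Year 4 (final): $44,042 − $16,700 = $27,342. Book value $16,700.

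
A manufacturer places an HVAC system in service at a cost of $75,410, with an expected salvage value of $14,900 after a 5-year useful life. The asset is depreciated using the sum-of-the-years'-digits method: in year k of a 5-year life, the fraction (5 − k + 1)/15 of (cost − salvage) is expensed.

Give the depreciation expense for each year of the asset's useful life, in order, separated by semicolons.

$20,170; $16,136; $12,102; $8,068; $4,034

Depreciable base = $75,410 − $14,900 = $60,510.
Sum of the years' digits = 5+4+3+2+1 = 15.
Year 1: $60,510 × 5/15 = $20,170. Book value $55,240.
Year 2: $60,510 × 4/15 = $16,136. Book value $39,104.
Year 3: $60,510 × 3/15 = $12,102. Book value $27,002.
Year 4: $60,510 × 2/15 = $8,068. Book value $18,934.
Year 5: $60,510 × 1/15 = $4,034. Book value $14,900.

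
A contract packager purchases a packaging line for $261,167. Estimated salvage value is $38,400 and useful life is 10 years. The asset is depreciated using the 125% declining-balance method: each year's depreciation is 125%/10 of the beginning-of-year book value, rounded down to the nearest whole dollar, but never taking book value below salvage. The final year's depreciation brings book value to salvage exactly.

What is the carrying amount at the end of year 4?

Depreciable base = $261,167 − $38,400 = $222,767.
Year 1: ⌊$261,167 × 125%/10⌋ = $32,645. Book value $228,522.
Year 2: ⌊$228,522 × 125%/10⌋ = $28,565. Book value $199,957.
Year 3: ⌊$199,957 × 125%/10⌋ = $24,994. Book value $174,963.
Year 4: ⌊$174,963 × 125%/10⌋ = $21,870. Book value $153,093.

$153,093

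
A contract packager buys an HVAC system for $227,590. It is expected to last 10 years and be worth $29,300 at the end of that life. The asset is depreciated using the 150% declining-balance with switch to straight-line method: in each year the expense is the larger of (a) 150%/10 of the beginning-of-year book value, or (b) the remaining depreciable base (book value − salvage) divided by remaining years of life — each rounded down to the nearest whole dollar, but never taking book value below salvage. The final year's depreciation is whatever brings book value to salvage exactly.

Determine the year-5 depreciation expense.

Depreciable base = $227,590 − $29,300 = $198,290.
Year 1: DB = ⌊$227,590 × 150%/10⌋ = $34,138; SL = ⌊$198,290/10⌋ = $19,829 → take DB $34,138. Book value $193,452.
Year 2: DB = ⌊$193,452 × 150%/10⌋ = $29,017; SL = ⌊$164,152/9⌋ = $18,239 → take DB $29,017. Book value $164,435.
Year 3: DB = ⌊$164,435 × 150%/10⌋ = $24,665; SL = ⌊$135,135/8⌋ = $16,891 → take DB $24,665. Book value $139,770.
Year 4: DB = ⌊$139,770 × 150%/10⌋ = $20,965; SL = ⌊$110,470/7⌋ = $15,781 → take DB $20,965. Book value $118,805.
Year 5: DB = ⌊$118,805 × 150%/10⌋ = $17,820; SL = ⌊$89,505/6⌋ = $14,917 → take DB $17,820. Book value $100,985.

$17,820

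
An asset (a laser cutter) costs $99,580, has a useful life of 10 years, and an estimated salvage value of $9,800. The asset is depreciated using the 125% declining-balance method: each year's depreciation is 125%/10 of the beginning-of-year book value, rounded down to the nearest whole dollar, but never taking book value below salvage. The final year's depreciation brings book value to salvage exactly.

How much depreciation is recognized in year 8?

Depreciable base = $99,580 − $9,800 = $89,780.
Year 1: ⌊$99,580 × 125%/10⌋ = $12,447. Book value $87,133.
Year 2: ⌊$87,133 × 125%/10⌋ = $10,891. Book value $76,242.
Year 3: ⌊$76,242 × 125%/10⌋ = $9,530. Book value $66,712.
Year 4: ⌊$66,712 × 125%/10⌋ = $8,339. Book value $58,373.
Year 5: ⌊$58,373 × 125%/10⌋ = $7,296. Book value $51,077.
Year 6: ⌊$51,077 × 125%/10⌋ = $6,384. Book value $44,693.
Year 7: ⌊$44,693 × 125%/10⌋ = $5,586. Book value $39,107.
Year 8: ⌊$39,107 × 125%/10⌋ = $4,888. Book value $34,219.

$4,888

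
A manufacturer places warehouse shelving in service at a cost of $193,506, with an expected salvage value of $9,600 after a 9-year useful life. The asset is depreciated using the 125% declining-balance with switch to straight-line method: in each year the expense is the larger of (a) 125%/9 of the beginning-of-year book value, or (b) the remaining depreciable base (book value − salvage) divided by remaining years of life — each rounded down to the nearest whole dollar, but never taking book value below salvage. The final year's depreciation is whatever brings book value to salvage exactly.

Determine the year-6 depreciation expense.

$18,993

Depreciable base = $193,506 − $9,600 = $183,906.
Year 1: DB = ⌊$193,506 × 125%/9⌋ = $26,875; SL = ⌊$183,906/9⌋ = $20,434 → take DB $26,875. Book value $166,631.
Year 2: DB = ⌊$166,631 × 125%/9⌋ = $23,143; SL = ⌊$157,031/8⌋ = $19,628 → take DB $23,143. Book value $143,488.
Year 3: DB = ⌊$143,488 × 125%/9⌋ = $19,928; SL = ⌊$133,888/7⌋ = $19,126 → take DB $19,928. Book value $123,560.
Year 4: DB = ⌊$123,560 × 125%/9⌋ = $17,161; SL = ⌊$113,960/6⌋ = $18,993 → take SL $18,993. Book value $104,567.
Year 5: DB = ⌊$104,567 × 125%/9⌋ = $14,523; SL = ⌊$94,967/5⌋ = $18,993 → take SL $18,993. Book value $85,574.
Year 6: DB = ⌊$85,574 × 125%/9⌋ = $11,885; SL = ⌊$75,974/4⌋ = $18,993 → take SL $18,993. Book value $66,581.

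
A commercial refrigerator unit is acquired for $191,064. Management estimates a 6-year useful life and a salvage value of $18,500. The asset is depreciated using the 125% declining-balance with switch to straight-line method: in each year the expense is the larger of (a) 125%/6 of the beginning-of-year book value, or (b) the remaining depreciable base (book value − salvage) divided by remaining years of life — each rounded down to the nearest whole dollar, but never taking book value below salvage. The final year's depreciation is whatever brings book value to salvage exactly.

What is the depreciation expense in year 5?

Depreciable base = $191,064 − $18,500 = $172,564.
Year 1: DB = ⌊$191,064 × 125%/6⌋ = $39,805; SL = ⌊$172,564/6⌋ = $28,760 → take DB $39,805. Book value $151,259.
Year 2: DB = ⌊$151,259 × 125%/6⌋ = $31,512; SL = ⌊$132,759/5⌋ = $26,551 → take DB $31,512. Book value $119,747.
Year 3: DB = ⌊$119,747 × 125%/6⌋ = $24,947; SL = ⌊$101,247/4⌋ = $25,311 → take SL $25,311. Book value $94,436.
Year 4: DB = ⌊$94,436 × 125%/6⌋ = $19,674; SL = ⌊$75,936/3⌋ = $25,312 → take SL $25,312. Book value $69,124.
Year 5: DB = ⌊$69,124 × 125%/6⌋ = $14,400; SL = ⌊$50,624/2⌋ = $25,312 → take SL $25,312. Book value $43,812.

$25,312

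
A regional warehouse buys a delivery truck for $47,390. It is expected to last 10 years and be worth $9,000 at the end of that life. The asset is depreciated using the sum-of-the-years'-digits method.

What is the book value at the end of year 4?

$23,658

Depreciable base = $47,390 − $9,000 = $38,390.
Sum of the years' digits = 10+9+8+7+6+5+4+3+2+1 = 55.
Year 1: $38,390 × 10/55 = $6,980. Book value $40,410.
Year 2: $38,390 × 9/55 = $6,282. Book value $34,128.
Year 3: $38,390 × 8/55 = $5,584. Book value $28,544.
Year 4: $38,390 × 7/55 = $4,886. Book value $23,658.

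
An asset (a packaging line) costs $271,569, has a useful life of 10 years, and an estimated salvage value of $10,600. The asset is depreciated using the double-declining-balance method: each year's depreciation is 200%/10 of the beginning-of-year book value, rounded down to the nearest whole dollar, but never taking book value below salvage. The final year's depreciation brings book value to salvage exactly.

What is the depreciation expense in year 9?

Depreciable base = $271,569 − $10,600 = $260,969.
Year 1: ⌊$271,569 × 200%/10⌋ = $54,313. Book value $217,256.
Year 2: ⌊$217,256 × 200%/10⌋ = $43,451. Book value $173,805.
Year 3: ⌊$173,805 × 200%/10⌋ = $34,761. Book value $139,044.
Year 4: ⌊$139,044 × 200%/10⌋ = $27,808. Book value $111,236.
Year 5: ⌊$111,236 × 200%/10⌋ = $22,247. Book value $88,989.
Year 6: ⌊$88,989 × 200%/10⌋ = $17,797. Book value $71,192.
Year 7: ⌊$71,192 × 200%/10⌋ = $14,238. Book value $56,954.
Year 8: ⌊$56,954 × 200%/10⌋ = $11,390. Book value $45,564.
Year 9: ⌊$45,564 × 200%/10⌋ = $9,112. Book value $36,452.

$9,112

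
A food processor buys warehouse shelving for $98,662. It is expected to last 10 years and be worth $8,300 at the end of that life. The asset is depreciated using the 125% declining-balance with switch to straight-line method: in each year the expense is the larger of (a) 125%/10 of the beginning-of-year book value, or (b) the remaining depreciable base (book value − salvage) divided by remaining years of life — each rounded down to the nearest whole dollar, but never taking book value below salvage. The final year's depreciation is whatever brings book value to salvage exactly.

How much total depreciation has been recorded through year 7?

Depreciable base = $98,662 − $8,300 = $90,362.
Year 1: DB = ⌊$98,662 × 125%/10⌋ = $12,332; SL = ⌊$90,362/10⌋ = $9,036 → take DB $12,332. Book value $86,330.
Year 2: DB = ⌊$86,330 × 125%/10⌋ = $10,791; SL = ⌊$78,030/9⌋ = $8,670 → take DB $10,791. Book value $75,539.
Year 3: DB = ⌊$75,539 × 125%/10⌋ = $9,442; SL = ⌊$67,239/8⌋ = $8,404 → take DB $9,442. Book value $66,097.
Year 4: DB = ⌊$66,097 × 125%/10⌋ = $8,262; SL = ⌊$57,797/7⌋ = $8,256 → take DB $8,262. Book value $57,835.
Year 5: DB = ⌊$57,835 × 125%/10⌋ = $7,229; SL = ⌊$49,535/6⌋ = $8,255 → take SL $8,255. Book value $49,580.
Year 6: DB = ⌊$49,580 × 125%/10⌋ = $6,197; SL = ⌊$41,280/5⌋ = $8,256 → take SL $8,256. Book value $41,324.
Year 7: DB = ⌊$41,324 × 125%/10⌋ = $5,165; SL = ⌊$33,024/4⌋ = $8,256 → take SL $8,256. Book value $33,068.
Accumulated through year 7 = $98,662 − $33,068 = $65,594.

$65,594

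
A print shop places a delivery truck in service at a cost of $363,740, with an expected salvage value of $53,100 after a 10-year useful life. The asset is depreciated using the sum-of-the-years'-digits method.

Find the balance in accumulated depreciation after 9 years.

$304,992

Depreciable base = $363,740 − $53,100 = $310,640.
Sum of the years' digits = 10+9+8+7+6+5+4+3+2+1 = 55.
Year 1: $310,640 × 10/55 = $56,480. Book value $307,260.
Year 2: $310,640 × 9/55 = $50,832. Book value $256,428.
Year 3: $310,640 × 8/55 = $45,184. Book value $211,244.
Year 4: $310,640 × 7/55 = $39,536. Book value $171,708.
Year 5: $310,640 × 6/55 = $33,888. Book value $137,820.
Year 6: $310,640 × 5/55 = $28,240. Book value $109,580.
Year 7: $310,640 × 4/55 = $22,592. Book value $86,988.
Year 8: $310,640 × 3/55 = $16,944. Book value $70,044.
Year 9: $310,640 × 2/55 = $11,296. Book value $58,748.
Accumulated through year 9 = $363,740 − $58,748 = $304,992.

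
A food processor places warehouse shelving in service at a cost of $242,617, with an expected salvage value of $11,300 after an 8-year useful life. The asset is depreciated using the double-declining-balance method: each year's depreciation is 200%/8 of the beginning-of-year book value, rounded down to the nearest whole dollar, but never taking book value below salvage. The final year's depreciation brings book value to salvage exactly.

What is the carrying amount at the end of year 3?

$102,355

Depreciable base = $242,617 − $11,300 = $231,317.
Year 1: ⌊$242,617 × 200%/8⌋ = $60,654. Book value $181,963.
Year 2: ⌊$181,963 × 200%/8⌋ = $45,490. Book value $136,473.
Year 3: ⌊$136,473 × 200%/8⌋ = $34,118. Book value $102,355.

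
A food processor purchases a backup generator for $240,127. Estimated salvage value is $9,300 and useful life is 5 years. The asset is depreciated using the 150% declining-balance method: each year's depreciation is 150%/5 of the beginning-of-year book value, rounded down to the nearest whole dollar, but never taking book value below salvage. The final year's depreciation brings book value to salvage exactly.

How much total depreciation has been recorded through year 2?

Depreciable base = $240,127 − $9,300 = $230,827.
Year 1: ⌊$240,127 × 150%/5⌋ = $72,038. Book value $168,089.
Year 2: ⌊$168,089 × 150%/5⌋ = $50,426. Book value $117,663.
Accumulated through year 2 = $240,127 − $117,663 = $122,464.

$122,464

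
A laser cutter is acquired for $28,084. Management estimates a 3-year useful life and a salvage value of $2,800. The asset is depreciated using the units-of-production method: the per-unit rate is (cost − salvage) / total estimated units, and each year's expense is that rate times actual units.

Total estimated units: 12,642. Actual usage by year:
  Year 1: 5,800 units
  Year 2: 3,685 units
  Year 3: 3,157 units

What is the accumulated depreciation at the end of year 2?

Depreciable base = $28,084 − $2,800 = $25,284.
Rate = $25,284 / 12,642 units = $2 per unit.
Year 1: 5,800 × $2 = $11,600. Book value $16,484.
Year 2: 3,685 × $2 = $7,370. Book value $9,114.
Accumulated through year 2 = $28,084 − $9,114 = $18,970.

$18,970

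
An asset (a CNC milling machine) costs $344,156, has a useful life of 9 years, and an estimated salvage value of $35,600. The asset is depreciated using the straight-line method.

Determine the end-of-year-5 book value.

Depreciable base = $344,156 − $35,600 = $308,556.
Annual expense = $308,556 / 9 = $34,284.
End of year 1: book value $309,872.
End of year 2: book value $275,588.
End of year 3: book value $241,304.
End of year 4: book value $207,020.
End of year 5: book value $172,736.

$172,736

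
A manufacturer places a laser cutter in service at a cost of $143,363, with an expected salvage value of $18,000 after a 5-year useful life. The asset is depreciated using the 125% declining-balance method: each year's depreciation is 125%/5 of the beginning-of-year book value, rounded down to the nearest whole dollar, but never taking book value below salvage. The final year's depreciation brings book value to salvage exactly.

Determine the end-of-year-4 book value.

Depreciable base = $143,363 − $18,000 = $125,363.
Year 1: ⌊$143,363 × 125%/5⌋ = $35,840. Book value $107,523.
Year 2: ⌊$107,523 × 125%/5⌋ = $26,880. Book value $80,643.
Year 3: ⌊$80,643 × 125%/5⌋ = $20,160. Book value $60,483.
Year 4: ⌊$60,483 × 125%/5⌋ = $15,120. Book value $45,363.

$45,363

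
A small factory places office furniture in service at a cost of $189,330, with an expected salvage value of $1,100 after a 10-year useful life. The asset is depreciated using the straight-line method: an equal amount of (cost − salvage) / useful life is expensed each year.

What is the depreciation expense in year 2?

$18,823

Depreciable base = $189,330 − $1,100 = $188,230.
Annual expense = $188,230 / 10 = $18,823.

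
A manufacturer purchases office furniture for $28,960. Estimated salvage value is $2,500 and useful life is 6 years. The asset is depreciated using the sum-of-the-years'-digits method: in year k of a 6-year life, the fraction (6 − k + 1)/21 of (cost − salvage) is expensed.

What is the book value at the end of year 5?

Depreciable base = $28,960 − $2,500 = $26,460.
Sum of the years' digits = 6+5+4+3+2+1 = 21.
Year 1: $26,460 × 6/21 = $7,560. Book value $21,400.
Year 2: $26,460 × 5/21 = $6,300. Book value $15,100.
Year 3: $26,460 × 4/21 = $5,040. Book value $10,060.
Year 4: $26,460 × 3/21 = $3,780. Book value $6,280.
Year 5: $26,460 × 2/21 = $2,520. Book value $3,760.

$3,760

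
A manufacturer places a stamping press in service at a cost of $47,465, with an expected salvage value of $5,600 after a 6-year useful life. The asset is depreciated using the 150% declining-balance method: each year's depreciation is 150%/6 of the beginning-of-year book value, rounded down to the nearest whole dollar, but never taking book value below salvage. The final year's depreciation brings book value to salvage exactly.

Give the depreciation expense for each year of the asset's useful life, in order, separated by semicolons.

$11,866; $8,899; $6,675; $5,006; $3,754; $5,665

Depreciable base = $47,465 − $5,600 = $41,865.
Year 1: ⌊$47,465 × 150%/6⌋ = $11,866. Book value $35,599.
Year 2: ⌊$35,599 × 150%/6⌋ = $8,899. Book value $26,700.
Year 3: ⌊$26,700 × 150%/6⌋ = $6,675. Book value $20,025.
Year 4: ⌊$20,025 × 150%/6⌋ = $5,006. Book value $15,019.
Year 5: ⌊$15,019 × 150%/6⌋ = $3,754. Book value $11,265.
Year 6 (final): $11,265 − $5,600 = $5,665. Book value $5,600.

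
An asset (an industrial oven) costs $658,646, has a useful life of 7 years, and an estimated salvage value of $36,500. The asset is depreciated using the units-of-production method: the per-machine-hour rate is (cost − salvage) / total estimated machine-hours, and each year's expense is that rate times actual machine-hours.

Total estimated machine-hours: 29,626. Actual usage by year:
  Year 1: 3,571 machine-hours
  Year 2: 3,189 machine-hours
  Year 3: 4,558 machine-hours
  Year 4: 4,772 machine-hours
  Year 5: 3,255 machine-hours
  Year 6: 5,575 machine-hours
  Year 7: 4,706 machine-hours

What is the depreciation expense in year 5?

Depreciable base = $658,646 − $36,500 = $622,146.
Rate = $622,146 / 29,626 machine-hours = $21 per machine-hour.
Year 1: 3,571 × $21 = $74,991. Book value $583,655.
Year 2: 3,189 × $21 = $66,969. Book value $516,686.
Year 3: 4,558 × $21 = $95,718. Book value $420,968.
Year 4: 4,772 × $21 = $100,212. Book value $320,756.
Year 5: 3,255 × $21 = $68,355. Book value $252,401.

$68,355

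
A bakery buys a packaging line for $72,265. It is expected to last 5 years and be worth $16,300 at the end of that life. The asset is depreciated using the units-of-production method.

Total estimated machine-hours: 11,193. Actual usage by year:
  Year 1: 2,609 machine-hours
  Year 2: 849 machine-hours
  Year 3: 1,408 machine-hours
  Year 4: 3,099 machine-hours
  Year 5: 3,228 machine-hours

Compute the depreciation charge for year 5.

Depreciable base = $72,265 − $16,300 = $55,965.
Rate = $55,965 / 11,193 machine-hours = $5 per machine-hour.
Year 1: 2,609 × $5 = $13,045. Book value $59,220.
Year 2: 849 × $5 = $4,245. Book value $54,975.
Year 3: 1,408 × $5 = $7,040. Book value $47,935.
Year 4: 3,099 × $5 = $15,495. Book value $32,440.
Year 5: 3,228 × $5 = $16,140. Book value $16,300.

$16,140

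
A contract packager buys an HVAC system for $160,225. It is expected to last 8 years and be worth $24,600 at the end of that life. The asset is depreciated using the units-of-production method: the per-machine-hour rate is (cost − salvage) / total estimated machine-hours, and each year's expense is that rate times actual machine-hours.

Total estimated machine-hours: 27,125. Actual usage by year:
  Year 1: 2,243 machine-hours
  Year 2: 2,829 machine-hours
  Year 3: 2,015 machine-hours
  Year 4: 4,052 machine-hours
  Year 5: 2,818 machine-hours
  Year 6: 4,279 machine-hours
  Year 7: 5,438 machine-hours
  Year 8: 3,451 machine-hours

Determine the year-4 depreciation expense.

$20,260

Depreciable base = $160,225 − $24,600 = $135,625.
Rate = $135,625 / 27,125 machine-hours = $5 per machine-hour.
Year 1: 2,243 × $5 = $11,215. Book value $149,010.
Year 2: 2,829 × $5 = $14,145. Book value $134,865.
Year 3: 2,015 × $5 = $10,075. Book value $124,790.
Year 4: 4,052 × $5 = $20,260. Book value $104,530.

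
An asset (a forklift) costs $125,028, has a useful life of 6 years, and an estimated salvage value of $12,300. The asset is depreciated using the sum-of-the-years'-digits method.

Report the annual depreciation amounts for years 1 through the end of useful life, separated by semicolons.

Depreciable base = $125,028 − $12,300 = $112,728.
Sum of the years' digits = 6+5+4+3+2+1 = 21.
Year 1: $112,728 × 6/21 = $32,208. Book value $92,820.
Year 2: $112,728 × 5/21 = $26,840. Book value $65,980.
Year 3: $112,728 × 4/21 = $21,472. Book value $44,508.
Year 4: $112,728 × 3/21 = $16,104. Book value $28,404.
Year 5: $112,728 × 2/21 = $10,736. Book value $17,668.
Year 6: $112,728 × 1/21 = $5,368. Book value $12,300.

$32,208; $26,840; $21,472; $16,104; $10,736; $5,368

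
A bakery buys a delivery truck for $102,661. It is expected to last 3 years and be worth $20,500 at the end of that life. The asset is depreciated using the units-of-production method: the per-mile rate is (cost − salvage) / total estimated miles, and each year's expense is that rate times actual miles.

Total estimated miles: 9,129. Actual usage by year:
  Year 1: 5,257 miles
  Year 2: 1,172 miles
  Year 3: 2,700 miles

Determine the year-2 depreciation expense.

Depreciable base = $102,661 − $20,500 = $82,161.
Rate = $82,161 / 9,129 miles = $9 per mile.
Year 1: 5,257 × $9 = $47,313. Book value $55,348.
Year 2: 1,172 × $9 = $10,548. Book value $44,800.

$10,548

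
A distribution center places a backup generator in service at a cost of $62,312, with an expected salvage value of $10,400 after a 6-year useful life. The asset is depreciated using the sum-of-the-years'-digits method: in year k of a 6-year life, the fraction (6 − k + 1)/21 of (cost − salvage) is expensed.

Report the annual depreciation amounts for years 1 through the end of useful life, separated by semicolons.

$14,832; $12,360; $9,888; $7,416; $4,944; $2,472

Depreciable base = $62,312 − $10,400 = $51,912.
Sum of the years' digits = 6+5+4+3+2+1 = 21.
Year 1: $51,912 × 6/21 = $14,832. Book value $47,480.
Year 2: $51,912 × 5/21 = $12,360. Book value $35,120.
Year 3: $51,912 × 4/21 = $9,888. Book value $25,232.
Year 4: $51,912 × 3/21 = $7,416. Book value $17,816.
Year 5: $51,912 × 2/21 = $4,944. Book value $12,872.
Year 6: $51,912 × 1/21 = $2,472. Book value $10,400.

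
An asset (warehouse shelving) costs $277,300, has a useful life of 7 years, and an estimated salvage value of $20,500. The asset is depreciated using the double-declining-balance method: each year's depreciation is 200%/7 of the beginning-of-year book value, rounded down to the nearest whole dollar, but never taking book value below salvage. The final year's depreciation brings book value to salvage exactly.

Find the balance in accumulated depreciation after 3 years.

Depreciable base = $277,300 − $20,500 = $256,800.
Year 1: ⌊$277,300 × 200%/7⌋ = $79,228. Book value $198,072.
Year 2: ⌊$198,072 × 200%/7⌋ = $56,592. Book value $141,480.
Year 3: ⌊$141,480 × 200%/7⌋ = $40,422. Book value $101,058.
Accumulated through year 3 = $277,300 − $101,058 = $176,242.

$176,242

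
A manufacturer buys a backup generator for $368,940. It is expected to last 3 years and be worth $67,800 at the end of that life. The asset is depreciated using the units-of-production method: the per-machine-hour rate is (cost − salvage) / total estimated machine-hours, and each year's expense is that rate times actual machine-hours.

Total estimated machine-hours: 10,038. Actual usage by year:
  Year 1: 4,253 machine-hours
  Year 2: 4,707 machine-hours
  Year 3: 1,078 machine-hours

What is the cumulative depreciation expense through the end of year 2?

$268,800

Depreciable base = $368,940 − $67,800 = $301,140.
Rate = $301,140 / 10,038 machine-hours = $30 per machine-hour.
Year 1: 4,253 × $30 = $127,590. Book value $241,350.
Year 2: 4,707 × $30 = $141,210. Book value $100,140.
Accumulated through year 2 = $368,940 − $100,140 = $268,800.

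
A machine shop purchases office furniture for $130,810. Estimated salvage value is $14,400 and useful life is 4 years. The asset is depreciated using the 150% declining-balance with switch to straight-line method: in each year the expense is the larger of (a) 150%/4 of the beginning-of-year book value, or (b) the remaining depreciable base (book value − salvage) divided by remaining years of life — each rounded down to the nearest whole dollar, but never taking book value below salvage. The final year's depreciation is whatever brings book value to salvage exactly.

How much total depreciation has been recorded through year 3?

Depreciable base = $130,810 − $14,400 = $116,410.
Year 1: DB = ⌊$130,810 × 150%/4⌋ = $49,053; SL = ⌊$116,410/4⌋ = $29,102 → take DB $49,053. Book value $81,757.
Year 2: DB = ⌊$81,757 × 150%/4⌋ = $30,658; SL = ⌊$67,357/3⌋ = $22,452 → take DB $30,658. Book value $51,099.
Year 3: DB = ⌊$51,099 × 150%/4⌋ = $19,162; SL = ⌊$36,699/2⌋ = $18,349 → take DB $19,162. Book value $31,937.
Accumulated through year 3 = $130,810 − $31,937 = $98,873.

$98,873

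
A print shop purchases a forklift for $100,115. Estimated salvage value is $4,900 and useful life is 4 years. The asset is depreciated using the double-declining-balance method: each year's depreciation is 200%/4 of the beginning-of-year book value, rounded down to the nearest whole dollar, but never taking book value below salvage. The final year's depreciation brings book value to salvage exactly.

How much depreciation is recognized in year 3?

Depreciable base = $100,115 − $4,900 = $95,215.
Year 1: ⌊$100,115 × 200%/4⌋ = $50,057. Book value $50,058.
Year 2: ⌊$50,058 × 200%/4⌋ = $25,029. Book value $25,029.
Year 3: ⌊$25,029 × 200%/4⌋ = $12,514. Book value $12,515.

$12,514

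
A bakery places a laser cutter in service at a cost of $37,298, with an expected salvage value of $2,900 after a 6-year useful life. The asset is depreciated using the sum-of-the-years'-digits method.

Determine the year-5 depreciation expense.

Depreciable base = $37,298 − $2,900 = $34,398.
Sum of the years' digits = 6+5+4+3+2+1 = 21.
Year 1: $34,398 × 6/21 = $9,828. Book value $27,470.
Year 2: $34,398 × 5/21 = $8,190. Book value $19,280.
Year 3: $34,398 × 4/21 = $6,552. Book value $12,728.
Year 4: $34,398 × 3/21 = $4,914. Book value $7,814.
Year 5: $34,398 × 2/21 = $3,276. Book value $4,538.

$3,276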